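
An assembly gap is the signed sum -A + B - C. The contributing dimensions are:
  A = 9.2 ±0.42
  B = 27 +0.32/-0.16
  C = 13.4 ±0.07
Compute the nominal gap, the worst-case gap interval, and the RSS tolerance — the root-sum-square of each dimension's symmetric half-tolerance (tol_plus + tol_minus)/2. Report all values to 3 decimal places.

nominal=4.400 wc=[3.750,5.210] rss=0.489

Stack each dimension's contribution:
  -A: nom -9.200 → Σnom=-9.200; wc +0.420/-0.420 → slack +0.420/-0.420; half-tol=0.420, Σhalf²=0.176400
  +B: nom +27.000 → Σnom=17.800; wc +0.320/-0.160 → slack +0.740/-0.580; half-tol=0.240, Σhalf²=0.234000
  -C: nom -13.400 → Σnom=4.400; wc +0.070/-0.070 → slack +0.810/-0.650; half-tol=0.070, Σhalf²=0.238900
Nominal = 4.400. Worst-case = [4.400 - 0.650, 4.400 + 0.810] = [3.750, 5.210]. RSS = √0.238900 = 0.489.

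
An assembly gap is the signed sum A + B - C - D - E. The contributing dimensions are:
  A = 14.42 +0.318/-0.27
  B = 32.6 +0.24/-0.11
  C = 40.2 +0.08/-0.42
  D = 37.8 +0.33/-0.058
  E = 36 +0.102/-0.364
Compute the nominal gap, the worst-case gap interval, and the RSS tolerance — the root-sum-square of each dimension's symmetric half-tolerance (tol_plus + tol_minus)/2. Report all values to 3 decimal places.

Stack each dimension's contribution:
  +A: nom +14.420 → Σnom=14.420; wc +0.318/-0.270 → slack +0.318/-0.270; half-tol=0.294, Σhalf²=0.086436
  +B: nom +32.600 → Σnom=47.020; wc +0.240/-0.110 → slack +0.558/-0.380; half-tol=0.175, Σhalf²=0.117061
  -C: nom -40.200 → Σnom=6.820; wc +0.420/-0.080 → slack +0.978/-0.460; half-tol=0.250, Σhalf²=0.179561
  -D: nom -37.800 → Σnom=-30.980; wc +0.058/-0.330 → slack +1.036/-0.790; half-tol=0.194, Σhalf²=0.217197
  -E: nom -36.000 → Σnom=-66.980; wc +0.364/-0.102 → slack +1.400/-0.892; half-tol=0.233, Σhalf²=0.271486
Nominal = -66.980. Worst-case = [-66.980 - 0.892, -66.980 + 1.400] = [-67.872, -65.580]. RSS = √0.271486 = 0.521.

nominal=-66.980 wc=[-67.872,-65.580] rss=0.521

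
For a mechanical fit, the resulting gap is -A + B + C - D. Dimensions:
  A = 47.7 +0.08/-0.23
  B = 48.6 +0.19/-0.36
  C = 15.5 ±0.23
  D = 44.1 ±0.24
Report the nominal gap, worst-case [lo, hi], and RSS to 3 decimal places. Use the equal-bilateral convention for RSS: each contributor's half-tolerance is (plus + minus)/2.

Stack each dimension's contribution:
  -A: nom -47.700 → Σnom=-47.700; wc +0.230/-0.080 → slack +0.230/-0.080; half-tol=0.155, Σhalf²=0.024025
  +B: nom +48.600 → Σnom=0.900; wc +0.190/-0.360 → slack +0.420/-0.440; half-tol=0.275, Σhalf²=0.099650
  +C: nom +15.500 → Σnom=16.400; wc +0.230/-0.230 → slack +0.650/-0.670; half-tol=0.230, Σhalf²=0.152550
  -D: nom -44.100 → Σnom=-27.700; wc +0.240/-0.240 → slack +0.890/-0.910; half-tol=0.240, Σhalf²=0.210150
Nominal = -27.700. Worst-case = [-27.700 - 0.910, -27.700 + 0.890] = [-28.610, -26.810]. RSS = √0.210150 = 0.458.

nominal=-27.700 wc=[-28.610,-26.810] rss=0.458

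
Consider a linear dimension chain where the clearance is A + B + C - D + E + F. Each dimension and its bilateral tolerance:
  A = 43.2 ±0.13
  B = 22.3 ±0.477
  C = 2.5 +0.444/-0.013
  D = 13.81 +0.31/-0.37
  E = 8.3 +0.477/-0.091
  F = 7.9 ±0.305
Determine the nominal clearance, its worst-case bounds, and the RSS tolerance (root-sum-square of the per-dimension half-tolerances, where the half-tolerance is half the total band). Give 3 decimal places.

nominal=70.390 wc=[69.064,72.593] rss=0.765

Stack each dimension's contribution:
  +A: nom +43.200 → Σnom=43.200; wc +0.130/-0.130 → slack +0.130/-0.130; half-tol=0.130, Σhalf²=0.016900
  +B: nom +22.300 → Σnom=65.500; wc +0.477/-0.477 → slack +0.607/-0.607; half-tol=0.477, Σhalf²=0.244429
  +C: nom +2.500 → Σnom=68.000; wc +0.444/-0.013 → slack +1.051/-0.620; half-tol=0.229, Σhalf²=0.296641
  -D: nom -13.810 → Σnom=54.190; wc +0.370/-0.310 → slack +1.421/-0.930; half-tol=0.340, Σhalf²=0.412241
  +E: nom +8.300 → Σnom=62.490; wc +0.477/-0.091 → slack +1.898/-1.021; half-tol=0.284, Σhalf²=0.492897
  +F: nom +7.900 → Σnom=70.390; wc +0.305/-0.305 → slack +2.203/-1.326; half-tol=0.305, Σhalf²=0.585922
Nominal = 70.390. Worst-case = [70.390 - 1.326, 70.390 + 2.203] = [69.064, 72.593]. RSS = √0.585922 = 0.765.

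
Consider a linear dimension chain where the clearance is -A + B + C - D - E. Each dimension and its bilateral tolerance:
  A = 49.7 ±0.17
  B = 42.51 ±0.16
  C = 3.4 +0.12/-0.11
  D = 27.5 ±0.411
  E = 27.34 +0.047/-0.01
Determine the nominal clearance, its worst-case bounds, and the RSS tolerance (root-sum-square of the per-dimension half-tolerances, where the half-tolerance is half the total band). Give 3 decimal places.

nominal=-58.630 wc=[-59.528,-57.759] rss=0.487

Stack each dimension's contribution:
  -A: nom -49.700 → Σnom=-49.700; wc +0.170/-0.170 → slack +0.170/-0.170; half-tol=0.170, Σhalf²=0.028900
  +B: nom +42.510 → Σnom=-7.190; wc +0.160/-0.160 → slack +0.330/-0.330; half-tol=0.160, Σhalf²=0.054500
  +C: nom +3.400 → Σnom=-3.790; wc +0.120/-0.110 → slack +0.450/-0.440; half-tol=0.115, Σhalf²=0.067725
  -D: nom -27.500 → Σnom=-31.290; wc +0.411/-0.411 → slack +0.861/-0.851; half-tol=0.411, Σhalf²=0.236646
  -E: nom -27.340 → Σnom=-58.630; wc +0.010/-0.047 → slack +0.871/-0.898; half-tol=0.029, Σhalf²=0.237458
Nominal = -58.630. Worst-case = [-58.630 - 0.898, -58.630 + 0.871] = [-59.528, -57.759]. RSS = √0.237458 = 0.487.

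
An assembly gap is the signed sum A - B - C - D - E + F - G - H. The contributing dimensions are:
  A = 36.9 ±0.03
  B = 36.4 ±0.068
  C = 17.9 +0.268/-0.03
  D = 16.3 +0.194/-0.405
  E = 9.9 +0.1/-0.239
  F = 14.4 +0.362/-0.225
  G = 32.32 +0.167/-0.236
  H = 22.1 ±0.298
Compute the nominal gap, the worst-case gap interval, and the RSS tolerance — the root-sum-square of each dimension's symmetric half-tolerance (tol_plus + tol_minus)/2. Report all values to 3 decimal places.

Stack each dimension's contribution:
  +A: nom +36.900 → Σnom=36.900; wc +0.030/-0.030 → slack +0.030/-0.030; half-tol=0.030, Σhalf²=0.000900
  -B: nom -36.400 → Σnom=0.500; wc +0.068/-0.068 → slack +0.098/-0.098; half-tol=0.068, Σhalf²=0.005524
  -C: nom -17.900 → Σnom=-17.400; wc +0.030/-0.268 → slack +0.128/-0.366; half-tol=0.149, Σhalf²=0.027725
  -D: nom -16.300 → Σnom=-33.700; wc +0.405/-0.194 → slack +0.533/-0.560; half-tol=0.299, Σhalf²=0.117425
  -E: nom -9.900 → Σnom=-43.600; wc +0.239/-0.100 → slack +0.772/-0.660; half-tol=0.169, Σhalf²=0.146155
  +F: nom +14.400 → Σnom=-29.200; wc +0.362/-0.225 → slack +1.134/-0.885; half-tol=0.293, Σhalf²=0.232298
  -G: nom -32.320 → Σnom=-61.520; wc +0.236/-0.167 → slack +1.370/-1.052; half-tol=0.202, Σhalf²=0.272900
  -H: nom -22.100 → Σnom=-83.620; wc +0.298/-0.298 → slack +1.668/-1.350; half-tol=0.298, Σhalf²=0.361704
Nominal = -83.620. Worst-case = [-83.620 - 1.350, -83.620 + 1.668] = [-84.970, -81.952]. RSS = √0.361704 = 0.601.

nominal=-83.620 wc=[-84.970,-81.952] rss=0.601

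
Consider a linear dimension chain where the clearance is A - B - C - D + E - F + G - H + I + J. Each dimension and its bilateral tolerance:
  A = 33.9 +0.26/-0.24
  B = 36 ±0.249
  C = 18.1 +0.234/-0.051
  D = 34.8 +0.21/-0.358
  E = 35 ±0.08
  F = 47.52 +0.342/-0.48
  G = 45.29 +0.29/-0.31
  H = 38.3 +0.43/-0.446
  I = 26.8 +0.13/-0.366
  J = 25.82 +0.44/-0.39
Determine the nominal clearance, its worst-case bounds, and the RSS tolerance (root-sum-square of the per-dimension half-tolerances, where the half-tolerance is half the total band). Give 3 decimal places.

nominal=-7.910 wc=[-10.761,-5.126] rss=0.957

Stack each dimension's contribution:
  +A: nom +33.900 → Σnom=33.900; wc +0.260/-0.240 → slack +0.260/-0.240; half-tol=0.250, Σhalf²=0.062500
  -B: nom -36.000 → Σnom=-2.100; wc +0.249/-0.249 → slack +0.509/-0.489; half-tol=0.249, Σhalf²=0.124501
  -C: nom -18.100 → Σnom=-20.200; wc +0.051/-0.234 → slack +0.560/-0.723; half-tol=0.143, Σhalf²=0.144807
  -D: nom -34.800 → Σnom=-55.000; wc +0.358/-0.210 → slack +0.918/-0.933; half-tol=0.284, Σhalf²=0.225463
  +E: nom +35.000 → Σnom=-20.000; wc +0.080/-0.080 → slack +0.998/-1.013; half-tol=0.080, Σhalf²=0.231863
  -F: nom -47.520 → Σnom=-67.520; wc +0.480/-0.342 → slack +1.478/-1.355; half-tol=0.411, Σhalf²=0.400784
  +G: nom +45.290 → Σnom=-22.230; wc +0.290/-0.310 → slack +1.768/-1.665; half-tol=0.300, Σhalf²=0.490784
  -H: nom -38.300 → Σnom=-60.530; wc +0.446/-0.430 → slack +2.214/-2.095; half-tol=0.438, Σhalf²=0.682628
  +I: nom +26.800 → Σnom=-33.730; wc +0.130/-0.366 → slack +2.344/-2.461; half-tol=0.248, Σhalf²=0.744132
  +J: nom +25.820 → Σnom=-7.910; wc +0.440/-0.390 → slack +2.784/-2.851; half-tol=0.415, Σhalf²=0.916357
Nominal = -7.910. Worst-case = [-7.910 - 2.851, -7.910 + 2.784] = [-10.761, -5.126]. RSS = √0.916357 = 0.957.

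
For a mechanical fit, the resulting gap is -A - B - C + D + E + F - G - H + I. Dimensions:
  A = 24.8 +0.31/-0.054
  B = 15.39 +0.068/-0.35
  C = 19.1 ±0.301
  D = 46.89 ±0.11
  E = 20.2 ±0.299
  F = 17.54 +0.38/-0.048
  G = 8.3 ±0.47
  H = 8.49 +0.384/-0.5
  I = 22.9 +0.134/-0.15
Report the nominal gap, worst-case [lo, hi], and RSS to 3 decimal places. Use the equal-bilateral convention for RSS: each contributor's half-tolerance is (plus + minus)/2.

nominal=31.450 wc=[29.310,34.048] rss=0.867

Stack each dimension's contribution:
  -A: nom -24.800 → Σnom=-24.800; wc +0.054/-0.310 → slack +0.054/-0.310; half-tol=0.182, Σhalf²=0.033124
  -B: nom -15.390 → Σnom=-40.190; wc +0.350/-0.068 → slack +0.404/-0.378; half-tol=0.209, Σhalf²=0.076805
  -C: nom -19.100 → Σnom=-59.290; wc +0.301/-0.301 → slack +0.705/-0.679; half-tol=0.301, Σhalf²=0.167406
  +D: nom +46.890 → Σnom=-12.400; wc +0.110/-0.110 → slack +0.815/-0.789; half-tol=0.110, Σhalf²=0.179506
  +E: nom +20.200 → Σnom=7.800; wc +0.299/-0.299 → slack +1.114/-1.088; half-tol=0.299, Σhalf²=0.268907
  +F: nom +17.540 → Σnom=25.340; wc +0.380/-0.048 → slack +1.494/-1.136; half-tol=0.214, Σhalf²=0.314703
  -G: nom -8.300 → Σnom=17.040; wc +0.470/-0.470 → slack +1.964/-1.606; half-tol=0.470, Σhalf²=0.535603
  -H: nom -8.490 → Σnom=8.550; wc +0.500/-0.384 → slack +2.464/-1.990; half-tol=0.442, Σhalf²=0.730967
  +I: nom +22.900 → Σnom=31.450; wc +0.134/-0.150 → slack +2.598/-2.140; half-tol=0.142, Σhalf²=0.751131
Nominal = 31.450. Worst-case = [31.450 - 2.140, 31.450 + 2.598] = [29.310, 34.048]. RSS = √0.751131 = 0.867.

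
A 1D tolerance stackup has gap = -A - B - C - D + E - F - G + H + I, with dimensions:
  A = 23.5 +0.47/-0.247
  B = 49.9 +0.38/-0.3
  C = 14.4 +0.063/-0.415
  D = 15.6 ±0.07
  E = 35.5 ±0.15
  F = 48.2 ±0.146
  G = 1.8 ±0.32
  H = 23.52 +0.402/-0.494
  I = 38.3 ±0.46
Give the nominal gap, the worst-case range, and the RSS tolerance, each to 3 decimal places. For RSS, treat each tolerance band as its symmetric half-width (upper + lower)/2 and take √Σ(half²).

Stack each dimension's contribution:
  -A: nom -23.500 → Σnom=-23.500; wc +0.247/-0.470 → slack +0.247/-0.470; half-tol=0.358, Σhalf²=0.128522
  -B: nom -49.900 → Σnom=-73.400; wc +0.300/-0.380 → slack +0.547/-0.850; half-tol=0.340, Σhalf²=0.244122
  -C: nom -14.400 → Σnom=-87.800; wc +0.415/-0.063 → slack +0.962/-0.913; half-tol=0.239, Σhalf²=0.301243
  -D: nom -15.600 → Σnom=-103.400; wc +0.070/-0.070 → slack +1.032/-0.983; half-tol=0.070, Σhalf²=0.306143
  +E: nom +35.500 → Σnom=-67.900; wc +0.150/-0.150 → slack +1.182/-1.133; half-tol=0.150, Σhalf²=0.328643
  -F: nom -48.200 → Σnom=-116.100; wc +0.146/-0.146 → slack +1.328/-1.279; half-tol=0.146, Σhalf²=0.349959
  -G: nom -1.800 → Σnom=-117.900; wc +0.320/-0.320 → slack +1.648/-1.599; half-tol=0.320, Σhalf²=0.452359
  +H: nom +23.520 → Σnom=-94.380; wc +0.402/-0.494 → slack +2.050/-2.093; half-tol=0.448, Σhalf²=0.653063
  +I: nom +38.300 → Σnom=-56.080; wc +0.460/-0.460 → slack +2.510/-2.553; half-tol=0.460, Σhalf²=0.864663
Nominal = -56.080. Worst-case = [-56.080 - 2.553, -56.080 + 2.510] = [-58.633, -53.570]. RSS = √0.864663 = 0.930.

nominal=-56.080 wc=[-58.633,-53.570] rss=0.930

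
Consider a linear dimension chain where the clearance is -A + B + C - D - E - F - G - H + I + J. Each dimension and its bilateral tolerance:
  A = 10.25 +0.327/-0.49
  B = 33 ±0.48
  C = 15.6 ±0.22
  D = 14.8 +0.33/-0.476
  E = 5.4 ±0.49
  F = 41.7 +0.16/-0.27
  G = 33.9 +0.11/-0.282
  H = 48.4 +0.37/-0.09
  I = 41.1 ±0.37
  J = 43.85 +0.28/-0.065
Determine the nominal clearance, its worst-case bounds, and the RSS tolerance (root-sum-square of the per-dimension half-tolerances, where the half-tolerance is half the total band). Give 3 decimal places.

Stack each dimension's contribution:
  -A: nom -10.250 → Σnom=-10.250; wc +0.490/-0.327 → slack +0.490/-0.327; half-tol=0.408, Σhalf²=0.166872
  +B: nom +33.000 → Σnom=22.750; wc +0.480/-0.480 → slack +0.970/-0.807; half-tol=0.480, Σhalf²=0.397272
  +C: nom +15.600 → Σnom=38.350; wc +0.220/-0.220 → slack +1.190/-1.027; half-tol=0.220, Σhalf²=0.445672
  -D: nom -14.800 → Σnom=23.550; wc +0.476/-0.330 → slack +1.666/-1.357; half-tol=0.403, Σhalf²=0.608081
  -E: nom -5.400 → Σnom=18.150; wc +0.490/-0.490 → slack +2.156/-1.847; half-tol=0.490, Σhalf²=0.848181
  -F: nom -41.700 → Σnom=-23.550; wc +0.270/-0.160 → slack +2.426/-2.007; half-tol=0.215, Σhalf²=0.894406
  -G: nom -33.900 → Σnom=-57.450; wc +0.282/-0.110 → slack +2.708/-2.117; half-tol=0.196, Σhalf²=0.932822
  -H: nom -48.400 → Σnom=-105.850; wc +0.090/-0.370 → slack +2.798/-2.487; half-tol=0.230, Σhalf²=0.985722
  +I: nom +41.100 → Σnom=-64.750; wc +0.370/-0.370 → slack +3.168/-2.857; half-tol=0.370, Σhalf²=1.122622
  +J: nom +43.850 → Σnom=-20.900; wc +0.280/-0.065 → slack +3.448/-2.922; half-tol=0.173, Σhalf²=1.152378
Nominal = -20.900. Worst-case = [-20.900 - 2.922, -20.900 + 3.448] = [-23.822, -17.452]. RSS = √1.152378 = 1.073.

nominal=-20.900 wc=[-23.822,-17.452] rss=1.073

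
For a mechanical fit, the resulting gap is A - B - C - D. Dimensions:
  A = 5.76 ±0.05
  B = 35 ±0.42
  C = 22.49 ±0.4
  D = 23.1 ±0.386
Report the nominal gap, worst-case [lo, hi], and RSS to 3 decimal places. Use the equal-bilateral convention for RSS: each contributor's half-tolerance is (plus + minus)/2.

Stack each dimension's contribution:
  +A: nom +5.760 → Σnom=5.760; wc +0.050/-0.050 → slack +0.050/-0.050; half-tol=0.050, Σhalf²=0.002500
  -B: nom -35.000 → Σnom=-29.240; wc +0.420/-0.420 → slack +0.470/-0.470; half-tol=0.420, Σhalf²=0.178900
  -C: nom -22.490 → Σnom=-51.730; wc +0.400/-0.400 → slack +0.870/-0.870; half-tol=0.400, Σhalf²=0.338900
  -D: nom -23.100 → Σnom=-74.830; wc +0.386/-0.386 → slack +1.256/-1.256; half-tol=0.386, Σhalf²=0.487896
Nominal = -74.830. Worst-case = [-74.830 - 1.256, -74.830 + 1.256] = [-76.086, -73.574]. RSS = √0.487896 = 0.698.

nominal=-74.830 wc=[-76.086,-73.574] rss=0.698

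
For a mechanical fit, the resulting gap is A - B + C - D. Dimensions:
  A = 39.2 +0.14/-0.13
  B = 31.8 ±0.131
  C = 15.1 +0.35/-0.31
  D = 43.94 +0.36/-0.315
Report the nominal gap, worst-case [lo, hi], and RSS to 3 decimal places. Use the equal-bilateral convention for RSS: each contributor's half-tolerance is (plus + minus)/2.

Stack each dimension's contribution:
  +A: nom +39.200 → Σnom=39.200; wc +0.140/-0.130 → slack +0.140/-0.130; half-tol=0.135, Σhalf²=0.018225
  -B: nom -31.800 → Σnom=7.400; wc +0.131/-0.131 → slack +0.271/-0.261; half-tol=0.131, Σhalf²=0.035386
  +C: nom +15.100 → Σnom=22.500; wc +0.350/-0.310 → slack +0.621/-0.571; half-tol=0.330, Σhalf²=0.144286
  -D: nom -43.940 → Σnom=-21.440; wc +0.315/-0.360 → slack +0.936/-0.931; half-tol=0.338, Σhalf²=0.258192
Nominal = -21.440. Worst-case = [-21.440 - 0.931, -21.440 + 0.936] = [-22.371, -20.504]. RSS = √0.258192 = 0.508.

nominal=-21.440 wc=[-22.371,-20.504] rss=0.508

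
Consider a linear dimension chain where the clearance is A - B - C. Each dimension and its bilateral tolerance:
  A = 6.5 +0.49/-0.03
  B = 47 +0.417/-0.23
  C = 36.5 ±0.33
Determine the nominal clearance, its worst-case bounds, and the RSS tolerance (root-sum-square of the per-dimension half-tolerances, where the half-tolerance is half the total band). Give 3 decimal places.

nominal=-77.000 wc=[-77.777,-75.950] rss=0.530

Stack each dimension's contribution:
  +A: nom +6.500 → Σnom=6.500; wc +0.490/-0.030 → slack +0.490/-0.030; half-tol=0.260, Σhalf²=0.067600
  -B: nom -47.000 → Σnom=-40.500; wc +0.230/-0.417 → slack +0.720/-0.447; half-tol=0.324, Σhalf²=0.172252
  -C: nom -36.500 → Σnom=-77.000; wc +0.330/-0.330 → slack +1.050/-0.777; half-tol=0.330, Σhalf²=0.281152
Nominal = -77.000. Worst-case = [-77.000 - 0.777, -77.000 + 1.050] = [-77.777, -75.950]. RSS = √0.281152 = 0.530.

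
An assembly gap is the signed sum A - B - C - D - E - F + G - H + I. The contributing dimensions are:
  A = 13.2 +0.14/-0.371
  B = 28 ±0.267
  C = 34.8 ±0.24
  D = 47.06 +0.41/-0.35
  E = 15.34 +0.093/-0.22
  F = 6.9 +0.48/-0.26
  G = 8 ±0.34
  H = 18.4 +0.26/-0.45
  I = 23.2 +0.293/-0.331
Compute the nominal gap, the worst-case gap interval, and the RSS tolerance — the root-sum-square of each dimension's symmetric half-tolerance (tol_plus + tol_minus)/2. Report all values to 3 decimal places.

Stack each dimension's contribution:
  +A: nom +13.200 → Σnom=13.200; wc +0.140/-0.371 → slack +0.140/-0.371; half-tol=0.256, Σhalf²=0.065280
  -B: nom -28.000 → Σnom=-14.800; wc +0.267/-0.267 → slack +0.407/-0.638; half-tol=0.267, Σhalf²=0.136569
  -C: nom -34.800 → Σnom=-49.600; wc +0.240/-0.240 → slack +0.647/-0.878; half-tol=0.240, Σhalf²=0.194169
  -D: nom -47.060 → Σnom=-96.660; wc +0.350/-0.410 → slack +0.997/-1.288; half-tol=0.380, Σhalf²=0.338569
  -E: nom -15.340 → Σnom=-112.000; wc +0.220/-0.093 → slack +1.217/-1.381; half-tol=0.157, Σhalf²=0.363062
  -F: nom -6.900 → Σnom=-118.900; wc +0.260/-0.480 → slack +1.477/-1.861; half-tol=0.370, Σhalf²=0.499962
  +G: nom +8.000 → Σnom=-110.900; wc +0.340/-0.340 → slack +1.817/-2.201; half-tol=0.340, Σhalf²=0.615562
  -H: nom -18.400 → Σnom=-129.300; wc +0.450/-0.260 → slack +2.267/-2.461; half-tol=0.355, Σhalf²=0.741587
  +I: nom +23.200 → Σnom=-106.100; wc +0.293/-0.331 → slack +2.560/-2.792; half-tol=0.312, Σhalf²=0.838931
Nominal = -106.100. Worst-case = [-106.100 - 2.792, -106.100 + 2.560] = [-108.892, -103.540]. RSS = √0.838931 = 0.916.

nominal=-106.100 wc=[-108.892,-103.540] rss=0.916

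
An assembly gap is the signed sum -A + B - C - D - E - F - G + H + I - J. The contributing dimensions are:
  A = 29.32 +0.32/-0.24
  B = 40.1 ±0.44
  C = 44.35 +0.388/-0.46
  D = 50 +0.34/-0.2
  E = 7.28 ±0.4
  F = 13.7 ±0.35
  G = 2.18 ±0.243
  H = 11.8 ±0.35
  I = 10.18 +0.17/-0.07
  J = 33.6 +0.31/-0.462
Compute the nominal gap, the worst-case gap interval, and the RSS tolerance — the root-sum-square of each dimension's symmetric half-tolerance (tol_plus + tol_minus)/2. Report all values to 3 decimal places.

Stack each dimension's contribution:
  -A: nom -29.320 → Σnom=-29.320; wc +0.240/-0.320 → slack +0.240/-0.320; half-tol=0.280, Σhalf²=0.078400
  +B: nom +40.100 → Σnom=10.780; wc +0.440/-0.440 → slack +0.680/-0.760; half-tol=0.440, Σhalf²=0.272000
  -C: nom -44.350 → Σnom=-33.570; wc +0.460/-0.388 → slack +1.140/-1.148; half-tol=0.424, Σhalf²=0.451776
  -D: nom -50.000 → Σnom=-83.570; wc +0.200/-0.340 → slack +1.340/-1.488; half-tol=0.270, Σhalf²=0.524676
  -E: nom -7.280 → Σnom=-90.850; wc +0.400/-0.400 → slack +1.740/-1.888; half-tol=0.400, Σhalf²=0.684676
  -F: nom -13.700 → Σnom=-104.550; wc +0.350/-0.350 → slack +2.090/-2.238; half-tol=0.350, Σhalf²=0.807176
  -G: nom -2.180 → Σnom=-106.730; wc +0.243/-0.243 → slack +2.333/-2.481; half-tol=0.243, Σhalf²=0.866225
  +H: nom +11.800 → Σnom=-94.930; wc +0.350/-0.350 → slack +2.683/-2.831; half-tol=0.350, Σhalf²=0.988725
  +I: nom +10.180 → Σnom=-84.750; wc +0.170/-0.070 → slack +2.853/-2.901; half-tol=0.120, Σhalf²=1.003125
  -J: nom -33.600 → Σnom=-118.350; wc +0.462/-0.310 → slack +3.315/-3.211; half-tol=0.386, Σhalf²=1.152121
Nominal = -118.350. Worst-case = [-118.350 - 3.211, -118.350 + 3.315] = [-121.561, -115.035]. RSS = √1.152121 = 1.073.

nominal=-118.350 wc=[-121.561,-115.035] rss=1.073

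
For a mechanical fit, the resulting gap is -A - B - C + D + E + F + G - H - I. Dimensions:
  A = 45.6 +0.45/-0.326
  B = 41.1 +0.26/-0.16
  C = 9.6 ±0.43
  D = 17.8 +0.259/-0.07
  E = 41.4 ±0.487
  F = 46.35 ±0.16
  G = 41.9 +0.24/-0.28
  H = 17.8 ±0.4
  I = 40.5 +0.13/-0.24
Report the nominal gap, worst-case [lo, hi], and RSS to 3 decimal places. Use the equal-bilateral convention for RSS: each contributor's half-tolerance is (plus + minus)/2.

Stack each dimension's contribution:
  -A: nom -45.600 → Σnom=-45.600; wc +0.326/-0.450 → slack +0.326/-0.450; half-tol=0.388, Σhalf²=0.150544
  -B: nom -41.100 → Σnom=-86.700; wc +0.160/-0.260 → slack +0.486/-0.710; half-tol=0.210, Σhalf²=0.194644
  -C: nom -9.600 → Σnom=-96.300; wc +0.430/-0.430 → slack +0.916/-1.140; half-tol=0.430, Σhalf²=0.379544
  +D: nom +17.800 → Σnom=-78.500; wc +0.259/-0.070 → slack +1.175/-1.210; half-tol=0.165, Σhalf²=0.406604
  +E: nom +41.400 → Σnom=-37.100; wc +0.487/-0.487 → slack +1.662/-1.697; half-tol=0.487, Σhalf²=0.643773
  +F: nom +46.350 → Σnom=9.250; wc +0.160/-0.160 → slack +1.822/-1.857; half-tol=0.160, Σhalf²=0.669373
  +G: nom +41.900 → Σnom=51.150; wc +0.240/-0.280 → slack +2.062/-2.137; half-tol=0.260, Σhalf²=0.736973
  -H: nom -17.800 → Σnom=33.350; wc +0.400/-0.400 → slack +2.462/-2.537; half-tol=0.400, Σhalf²=0.896973
  -I: nom -40.500 → Σnom=-7.150; wc +0.240/-0.130 → slack +2.702/-2.667; half-tol=0.185, Σhalf²=0.931198
Nominal = -7.150. Worst-case = [-7.150 - 2.667, -7.150 + 2.702] = [-9.817, -4.448]. RSS = √0.931198 = 0.965.

nominal=-7.150 wc=[-9.817,-4.448] rss=0.965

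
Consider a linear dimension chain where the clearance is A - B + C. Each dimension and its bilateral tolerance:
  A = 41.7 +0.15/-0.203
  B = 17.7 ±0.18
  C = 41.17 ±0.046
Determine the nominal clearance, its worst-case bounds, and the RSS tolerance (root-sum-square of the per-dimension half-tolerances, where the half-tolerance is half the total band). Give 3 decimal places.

nominal=65.170 wc=[64.741,65.546] rss=0.256

Stack each dimension's contribution:
  +A: nom +41.700 → Σnom=41.700; wc +0.150/-0.203 → slack +0.150/-0.203; half-tol=0.176, Σhalf²=0.031152
  -B: nom -17.700 → Σnom=24.000; wc +0.180/-0.180 → slack +0.330/-0.383; half-tol=0.180, Σhalf²=0.063552
  +C: nom +41.170 → Σnom=65.170; wc +0.046/-0.046 → slack +0.376/-0.429; half-tol=0.046, Σhalf²=0.065668
Nominal = 65.170. Worst-case = [65.170 - 0.429, 65.170 + 0.376] = [64.741, 65.546]. RSS = √0.065668 = 0.256.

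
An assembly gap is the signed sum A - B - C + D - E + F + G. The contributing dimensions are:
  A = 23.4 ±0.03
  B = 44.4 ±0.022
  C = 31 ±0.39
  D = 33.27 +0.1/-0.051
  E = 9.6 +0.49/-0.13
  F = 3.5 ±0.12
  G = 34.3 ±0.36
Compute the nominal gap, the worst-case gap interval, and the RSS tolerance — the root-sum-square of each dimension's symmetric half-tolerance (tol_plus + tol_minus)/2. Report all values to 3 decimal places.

Stack each dimension's contribution:
  +A: nom +23.400 → Σnom=23.400; wc +0.030/-0.030 → slack +0.030/-0.030; half-tol=0.030, Σhalf²=0.000900
  -B: nom -44.400 → Σnom=-21.000; wc +0.022/-0.022 → slack +0.052/-0.052; half-tol=0.022, Σhalf²=0.001384
  -C: nom -31.000 → Σnom=-52.000; wc +0.390/-0.390 → slack +0.442/-0.442; half-tol=0.390, Σhalf²=0.153484
  +D: nom +33.270 → Σnom=-18.730; wc +0.100/-0.051 → slack +0.542/-0.493; half-tol=0.075, Σhalf²=0.159184
  -E: nom -9.600 → Σnom=-28.330; wc +0.130/-0.490 → slack +0.672/-0.983; half-tol=0.310, Σhalf²=0.255284
  +F: nom +3.500 → Σnom=-24.830; wc +0.120/-0.120 → slack +0.792/-1.103; half-tol=0.120, Σhalf²=0.269684
  +G: nom +34.300 → Σnom=9.470; wc +0.360/-0.360 → slack +1.152/-1.463; half-tol=0.360, Σhalf²=0.399284
Nominal = 9.470. Worst-case = [9.470 - 1.463, 9.470 + 1.152] = [8.007, 10.622]. RSS = √0.399284 = 0.632.

nominal=9.470 wc=[8.007,10.622] rss=0.632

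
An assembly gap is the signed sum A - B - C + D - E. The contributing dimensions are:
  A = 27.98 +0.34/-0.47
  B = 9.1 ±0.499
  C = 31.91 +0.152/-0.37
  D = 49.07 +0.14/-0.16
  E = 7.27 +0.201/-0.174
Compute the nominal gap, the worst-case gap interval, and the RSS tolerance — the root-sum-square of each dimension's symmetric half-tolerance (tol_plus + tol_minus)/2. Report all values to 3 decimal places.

nominal=28.770 wc=[27.288,30.293] rss=0.734

Stack each dimension's contribution:
  +A: nom +27.980 → Σnom=27.980; wc +0.340/-0.470 → slack +0.340/-0.470; half-tol=0.405, Σhalf²=0.164025
  -B: nom -9.100 → Σnom=18.880; wc +0.499/-0.499 → slack +0.839/-0.969; half-tol=0.499, Σhalf²=0.413026
  -C: nom -31.910 → Σnom=-13.030; wc +0.370/-0.152 → slack +1.209/-1.121; half-tol=0.261, Σhalf²=0.481147
  +D: nom +49.070 → Σnom=36.040; wc +0.140/-0.160 → slack +1.349/-1.281; half-tol=0.150, Σhalf²=0.503647
  -E: nom -7.270 → Σnom=28.770; wc +0.174/-0.201 → slack +1.523/-1.482; half-tol=0.188, Σhalf²=0.538803
Nominal = 28.770. Worst-case = [28.770 - 1.482, 28.770 + 1.523] = [27.288, 30.293]. RSS = √0.538803 = 0.734.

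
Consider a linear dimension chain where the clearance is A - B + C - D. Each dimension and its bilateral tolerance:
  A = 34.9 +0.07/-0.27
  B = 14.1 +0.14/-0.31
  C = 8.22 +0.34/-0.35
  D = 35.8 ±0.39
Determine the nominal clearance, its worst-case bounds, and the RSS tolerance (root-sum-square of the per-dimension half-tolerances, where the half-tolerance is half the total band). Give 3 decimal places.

Stack each dimension's contribution:
  +A: nom +34.900 → Σnom=34.900; wc +0.070/-0.270 → slack +0.070/-0.270; half-tol=0.170, Σhalf²=0.028900
  -B: nom -14.100 → Σnom=20.800; wc +0.310/-0.140 → slack +0.380/-0.410; half-tol=0.225, Σhalf²=0.079525
  +C: nom +8.220 → Σnom=29.020; wc +0.340/-0.350 → slack +0.720/-0.760; half-tol=0.345, Σhalf²=0.198550
  -D: nom -35.800 → Σnom=-6.780; wc +0.390/-0.390 → slack +1.110/-1.150; half-tol=0.390, Σhalf²=0.350650
Nominal = -6.780. Worst-case = [-6.780 - 1.150, -6.780 + 1.110] = [-7.930, -5.670]. RSS = √0.350650 = 0.592.

nominal=-6.780 wc=[-7.930,-5.670] rss=0.592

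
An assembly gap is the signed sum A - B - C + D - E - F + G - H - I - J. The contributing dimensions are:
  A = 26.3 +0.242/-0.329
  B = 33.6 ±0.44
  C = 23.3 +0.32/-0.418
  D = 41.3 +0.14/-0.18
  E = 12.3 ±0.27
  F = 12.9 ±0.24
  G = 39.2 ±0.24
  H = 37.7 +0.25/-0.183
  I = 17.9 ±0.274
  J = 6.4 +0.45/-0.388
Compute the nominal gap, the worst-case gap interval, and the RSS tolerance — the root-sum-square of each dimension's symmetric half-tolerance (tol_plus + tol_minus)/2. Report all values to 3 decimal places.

nominal=-37.300 wc=[-40.293,-34.465] rss=0.960

Stack each dimension's contribution:
  +A: nom +26.300 → Σnom=26.300; wc +0.242/-0.329 → slack +0.242/-0.329; half-tol=0.285, Σhalf²=0.081510
  -B: nom -33.600 → Σnom=-7.300; wc +0.440/-0.440 → slack +0.682/-0.769; half-tol=0.440, Σhalf²=0.275110
  -C: nom -23.300 → Σnom=-30.600; wc +0.418/-0.320 → slack +1.100/-1.089; half-tol=0.369, Σhalf²=0.411271
  +D: nom +41.300 → Σnom=10.700; wc +0.140/-0.180 → slack +1.240/-1.269; half-tol=0.160, Σhalf²=0.436871
  -E: nom -12.300 → Σnom=-1.600; wc +0.270/-0.270 → slack +1.510/-1.539; half-tol=0.270, Σhalf²=0.509771
  -F: nom -12.900 → Σnom=-14.500; wc +0.240/-0.240 → slack +1.750/-1.779; half-tol=0.240, Σhalf²=0.567371
  +G: nom +39.200 → Σnom=24.700; wc +0.240/-0.240 → slack +1.990/-2.019; half-tol=0.240, Σhalf²=0.624971
  -H: nom -37.700 → Σnom=-13.000; wc +0.183/-0.250 → slack +2.173/-2.269; half-tol=0.216, Σhalf²=0.671843
  -I: nom -17.900 → Σnom=-30.900; wc +0.274/-0.274 → slack +2.447/-2.543; half-tol=0.274, Σhalf²=0.746919
  -J: nom -6.400 → Σnom=-37.300; wc +0.388/-0.450 → slack +2.835/-2.993; half-tol=0.419, Σhalf²=0.922481
Nominal = -37.300. Worst-case = [-37.300 - 2.993, -37.300 + 2.835] = [-40.293, -34.465]. RSS = √0.922481 = 0.960.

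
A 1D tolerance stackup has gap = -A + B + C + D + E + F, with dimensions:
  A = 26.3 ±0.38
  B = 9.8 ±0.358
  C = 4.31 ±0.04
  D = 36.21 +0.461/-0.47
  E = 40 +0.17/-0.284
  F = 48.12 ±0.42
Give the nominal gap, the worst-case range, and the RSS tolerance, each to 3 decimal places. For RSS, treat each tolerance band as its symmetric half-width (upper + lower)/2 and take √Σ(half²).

Stack each dimension's contribution:
  -A: nom -26.300 → Σnom=-26.300; wc +0.380/-0.380 → slack +0.380/-0.380; half-tol=0.380, Σhalf²=0.144400
  +B: nom +9.800 → Σnom=-16.500; wc +0.358/-0.358 → slack +0.738/-0.738; half-tol=0.358, Σhalf²=0.272564
  +C: nom +4.310 → Σnom=-12.190; wc +0.040/-0.040 → slack +0.778/-0.778; half-tol=0.040, Σhalf²=0.274164
  +D: nom +36.210 → Σnom=24.020; wc +0.461/-0.470 → slack +1.239/-1.248; half-tol=0.466, Σhalf²=0.490854
  +E: nom +40.000 → Σnom=64.020; wc +0.170/-0.284 → slack +1.409/-1.532; half-tol=0.227, Σhalf²=0.542383
  +F: nom +48.120 → Σnom=112.140; wc +0.420/-0.420 → slack +1.829/-1.952; half-tol=0.420, Σhalf²=0.718783
Nominal = 112.140. Worst-case = [112.140 - 1.952, 112.140 + 1.829] = [110.188, 113.969]. RSS = √0.718783 = 0.848.

nominal=112.140 wc=[110.188,113.969] rss=0.848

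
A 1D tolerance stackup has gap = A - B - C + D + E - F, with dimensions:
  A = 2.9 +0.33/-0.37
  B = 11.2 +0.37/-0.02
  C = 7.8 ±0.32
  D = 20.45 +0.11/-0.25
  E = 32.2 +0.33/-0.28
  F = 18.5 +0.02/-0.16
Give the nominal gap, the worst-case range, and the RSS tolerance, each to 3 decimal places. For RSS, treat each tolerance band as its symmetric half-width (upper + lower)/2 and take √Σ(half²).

Stack each dimension's contribution:
  +A: nom +2.900 → Σnom=2.900; wc +0.330/-0.370 → slack +0.330/-0.370; half-tol=0.350, Σhalf²=0.122500
  -B: nom -11.200 → Σnom=-8.300; wc +0.020/-0.370 → slack +0.350/-0.740; half-tol=0.195, Σhalf²=0.160525
  -C: nom -7.800 → Σnom=-16.100; wc +0.320/-0.320 → slack +0.670/-1.060; half-tol=0.320, Σhalf²=0.262925
  +D: nom +20.450 → Σnom=4.350; wc +0.110/-0.250 → slack +0.780/-1.310; half-tol=0.180, Σhalf²=0.295325
  +E: nom +32.200 → Σnom=36.550; wc +0.330/-0.280 → slack +1.110/-1.590; half-tol=0.305, Σhalf²=0.388350
  -F: nom -18.500 → Σnom=18.050; wc +0.160/-0.020 → slack +1.270/-1.610; half-tol=0.090, Σhalf²=0.396450
Nominal = 18.050. Worst-case = [18.050 - 1.610, 18.050 + 1.270] = [16.440, 19.320]. RSS = √0.396450 = 0.630.

nominal=18.050 wc=[16.440,19.320] rss=0.630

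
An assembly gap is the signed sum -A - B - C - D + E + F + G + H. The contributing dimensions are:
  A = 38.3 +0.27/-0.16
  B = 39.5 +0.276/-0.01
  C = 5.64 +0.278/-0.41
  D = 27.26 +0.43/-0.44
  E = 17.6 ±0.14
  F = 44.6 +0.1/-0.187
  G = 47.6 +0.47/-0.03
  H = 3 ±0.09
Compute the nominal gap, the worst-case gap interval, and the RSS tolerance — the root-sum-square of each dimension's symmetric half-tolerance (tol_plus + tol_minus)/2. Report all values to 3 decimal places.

Stack each dimension's contribution:
  -A: nom -38.300 → Σnom=-38.300; wc +0.160/-0.270 → slack +0.160/-0.270; half-tol=0.215, Σhalf²=0.046225
  -B: nom -39.500 → Σnom=-77.800; wc +0.010/-0.276 → slack +0.170/-0.546; half-tol=0.143, Σhalf²=0.066674
  -C: nom -5.640 → Σnom=-83.440; wc +0.410/-0.278 → slack +0.580/-0.824; half-tol=0.344, Σhalf²=0.185010
  -D: nom -27.260 → Σnom=-110.700; wc +0.440/-0.430 → slack +1.020/-1.254; half-tol=0.435, Σhalf²=0.374235
  +E: nom +17.600 → Σnom=-93.100; wc +0.140/-0.140 → slack +1.160/-1.394; half-tol=0.140, Σhalf²=0.393835
  +F: nom +44.600 → Σnom=-48.500; wc +0.100/-0.187 → slack +1.260/-1.581; half-tol=0.144, Σhalf²=0.414427
  +G: nom +47.600 → Σnom=-0.900; wc +0.470/-0.030 → slack +1.730/-1.611; half-tol=0.250, Σhalf²=0.476927
  +H: nom +3.000 → Σnom=2.100; wc +0.090/-0.090 → slack +1.820/-1.701; half-tol=0.090, Σhalf²=0.485027
Nominal = 2.100. Worst-case = [2.100 - 1.701, 2.100 + 1.820] = [0.399, 3.920]. RSS = √0.485027 = 0.696.

nominal=2.100 wc=[0.399,3.920] rss=0.696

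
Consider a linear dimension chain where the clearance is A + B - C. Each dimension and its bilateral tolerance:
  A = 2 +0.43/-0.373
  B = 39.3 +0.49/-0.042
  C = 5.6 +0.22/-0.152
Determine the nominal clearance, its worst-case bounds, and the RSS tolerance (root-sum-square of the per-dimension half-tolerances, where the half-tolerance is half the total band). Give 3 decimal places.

nominal=35.700 wc=[35.065,36.772] rss=0.516

Stack each dimension's contribution:
  +A: nom +2.000 → Σnom=2.000; wc +0.430/-0.373 → slack +0.430/-0.373; half-tol=0.401, Σhalf²=0.161202
  +B: nom +39.300 → Σnom=41.300; wc +0.490/-0.042 → slack +0.920/-0.415; half-tol=0.266, Σhalf²=0.231958
  -C: nom -5.600 → Σnom=35.700; wc +0.152/-0.220 → slack +1.072/-0.635; half-tol=0.186, Σhalf²=0.266554
Nominal = 35.700. Worst-case = [35.700 - 0.635, 35.700 + 1.072] = [35.065, 36.772]. RSS = √0.266554 = 0.516.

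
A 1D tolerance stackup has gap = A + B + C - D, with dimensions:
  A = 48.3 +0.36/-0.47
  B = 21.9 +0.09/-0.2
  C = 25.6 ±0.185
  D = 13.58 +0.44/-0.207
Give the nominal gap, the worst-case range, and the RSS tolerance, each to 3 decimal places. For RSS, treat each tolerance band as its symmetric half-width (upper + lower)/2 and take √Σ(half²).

nominal=82.220 wc=[80.925,83.062] rss=0.576

Stack each dimension's contribution:
  +A: nom +48.300 → Σnom=48.300; wc +0.360/-0.470 → slack +0.360/-0.470; half-tol=0.415, Σhalf²=0.172225
  +B: nom +21.900 → Σnom=70.200; wc +0.090/-0.200 → slack +0.450/-0.670; half-tol=0.145, Σhalf²=0.193250
  +C: nom +25.600 → Σnom=95.800; wc +0.185/-0.185 → slack +0.635/-0.855; half-tol=0.185, Σhalf²=0.227475
  -D: nom -13.580 → Σnom=82.220; wc +0.207/-0.440 → slack +0.842/-1.295; half-tol=0.324, Σhalf²=0.332127
Nominal = 82.220. Worst-case = [82.220 - 1.295, 82.220 + 0.842] = [80.925, 83.062]. RSS = √0.332127 = 0.576.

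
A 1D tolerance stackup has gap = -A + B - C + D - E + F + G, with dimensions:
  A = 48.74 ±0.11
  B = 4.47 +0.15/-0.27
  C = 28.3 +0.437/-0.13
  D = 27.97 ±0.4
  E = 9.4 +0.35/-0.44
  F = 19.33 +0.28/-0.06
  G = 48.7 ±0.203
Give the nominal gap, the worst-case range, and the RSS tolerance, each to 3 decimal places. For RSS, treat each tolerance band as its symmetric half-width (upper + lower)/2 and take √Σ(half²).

Stack each dimension's contribution:
  -A: nom -48.740 → Σnom=-48.740; wc +0.110/-0.110 → slack +0.110/-0.110; half-tol=0.110, Σhalf²=0.012100
  +B: nom +4.470 → Σnom=-44.270; wc +0.150/-0.270 → slack +0.260/-0.380; half-tol=0.210, Σhalf²=0.056200
  -C: nom -28.300 → Σnom=-72.570; wc +0.130/-0.437 → slack +0.390/-0.817; half-tol=0.283, Σhalf²=0.136572
  +D: nom +27.970 → Σnom=-44.600; wc +0.400/-0.400 → slack +0.790/-1.217; half-tol=0.400, Σhalf²=0.296572
  -E: nom -9.400 → Σnom=-54.000; wc +0.440/-0.350 → slack +1.230/-1.567; half-tol=0.395, Σhalf²=0.452597
  +F: nom +19.330 → Σnom=-34.670; wc +0.280/-0.060 → slack +1.510/-1.627; half-tol=0.170, Σhalf²=0.481497
  +G: nom +48.700 → Σnom=14.030; wc +0.203/-0.203 → slack +1.713/-1.830; half-tol=0.203, Σhalf²=0.522706
Nominal = 14.030. Worst-case = [14.030 - 1.830, 14.030 + 1.713] = [12.200, 15.743]. RSS = √0.522706 = 0.723.

nominal=14.030 wc=[12.200,15.743] rss=0.723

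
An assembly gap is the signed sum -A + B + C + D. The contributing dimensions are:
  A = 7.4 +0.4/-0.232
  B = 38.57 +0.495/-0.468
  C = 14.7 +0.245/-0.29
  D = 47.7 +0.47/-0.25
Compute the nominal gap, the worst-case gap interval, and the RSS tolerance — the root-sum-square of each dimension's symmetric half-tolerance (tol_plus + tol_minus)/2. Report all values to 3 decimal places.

nominal=93.570 wc=[92.162,95.012] rss=0.730

Stack each dimension's contribution:
  -A: nom -7.400 → Σnom=-7.400; wc +0.232/-0.400 → slack +0.232/-0.400; half-tol=0.316, Σhalf²=0.099856
  +B: nom +38.570 → Σnom=31.170; wc +0.495/-0.468 → slack +0.727/-0.868; half-tol=0.482, Σhalf²=0.331698
  +C: nom +14.700 → Σnom=45.870; wc +0.245/-0.290 → slack +0.972/-1.158; half-tol=0.267, Σhalf²=0.403255
  +D: nom +47.700 → Σnom=93.570; wc +0.470/-0.250 → slack +1.442/-1.408; half-tol=0.360, Σhalf²=0.532855
Nominal = 93.570. Worst-case = [93.570 - 1.408, 93.570 + 1.442] = [92.162, 95.012]. RSS = √0.532855 = 0.730.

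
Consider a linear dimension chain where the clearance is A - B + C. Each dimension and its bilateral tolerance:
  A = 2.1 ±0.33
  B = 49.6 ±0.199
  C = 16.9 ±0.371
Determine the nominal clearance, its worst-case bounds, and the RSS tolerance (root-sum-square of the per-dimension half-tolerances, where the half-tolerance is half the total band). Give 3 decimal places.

Stack each dimension's contribution:
  +A: nom +2.100 → Σnom=2.100; wc +0.330/-0.330 → slack +0.330/-0.330; half-tol=0.330, Σhalf²=0.108900
  -B: nom -49.600 → Σnom=-47.500; wc +0.199/-0.199 → slack +0.529/-0.529; half-tol=0.199, Σhalf²=0.148501
  +C: nom +16.900 → Σnom=-30.600; wc +0.371/-0.371 → slack +0.900/-0.900; half-tol=0.371, Σhalf²=0.286142
Nominal = -30.600. Worst-case = [-30.600 - 0.900, -30.600 + 0.900] = [-31.500, -29.700]. RSS = √0.286142 = 0.535.

nominal=-30.600 wc=[-31.500,-29.700] rss=0.535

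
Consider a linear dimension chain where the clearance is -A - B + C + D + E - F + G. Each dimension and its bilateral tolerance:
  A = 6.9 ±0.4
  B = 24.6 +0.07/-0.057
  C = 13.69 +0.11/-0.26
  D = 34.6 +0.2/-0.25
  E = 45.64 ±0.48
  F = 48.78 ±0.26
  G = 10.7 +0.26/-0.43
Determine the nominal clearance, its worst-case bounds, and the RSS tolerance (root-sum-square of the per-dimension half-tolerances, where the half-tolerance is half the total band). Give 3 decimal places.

nominal=24.350 wc=[22.200,26.117] rss=0.816

Stack each dimension's contribution:
  -A: nom -6.900 → Σnom=-6.900; wc +0.400/-0.400 → slack +0.400/-0.400; half-tol=0.400, Σhalf²=0.160000
  -B: nom -24.600 → Σnom=-31.500; wc +0.057/-0.070 → slack +0.457/-0.470; half-tol=0.064, Σhalf²=0.164032
  +C: nom +13.690 → Σnom=-17.810; wc +0.110/-0.260 → slack +0.567/-0.730; half-tol=0.185, Σhalf²=0.198257
  +D: nom +34.600 → Σnom=16.790; wc +0.200/-0.250 → slack +0.767/-0.980; half-tol=0.225, Σhalf²=0.248882
  +E: nom +45.640 → Σnom=62.430; wc +0.480/-0.480 → slack +1.247/-1.460; half-tol=0.480, Σhalf²=0.479282
  -F: nom -48.780 → Σnom=13.650; wc +0.260/-0.260 → slack +1.507/-1.720; half-tol=0.260, Σhalf²=0.546882
  +G: nom +10.700 → Σnom=24.350; wc +0.260/-0.430 → slack +1.767/-2.150; half-tol=0.345, Σhalf²=0.665907
Nominal = 24.350. Worst-case = [24.350 - 2.150, 24.350 + 1.767] = [22.200, 26.117]. RSS = √0.665907 = 0.816.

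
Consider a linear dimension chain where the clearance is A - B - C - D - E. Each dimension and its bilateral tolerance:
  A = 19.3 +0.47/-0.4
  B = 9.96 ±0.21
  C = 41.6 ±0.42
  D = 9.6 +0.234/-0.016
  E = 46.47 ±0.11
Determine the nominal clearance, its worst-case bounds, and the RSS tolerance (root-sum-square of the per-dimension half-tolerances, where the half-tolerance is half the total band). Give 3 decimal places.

nominal=-88.330 wc=[-89.704,-87.104] rss=0.661

Stack each dimension's contribution:
  +A: nom +19.300 → Σnom=19.300; wc +0.470/-0.400 → slack +0.470/-0.400; half-tol=0.435, Σhalf²=0.189225
  -B: nom -9.960 → Σnom=9.340; wc +0.210/-0.210 → slack +0.680/-0.610; half-tol=0.210, Σhalf²=0.233325
  -C: nom -41.600 → Σnom=-32.260; wc +0.420/-0.420 → slack +1.100/-1.030; half-tol=0.420, Σhalf²=0.409725
  -D: nom -9.600 → Σnom=-41.860; wc +0.016/-0.234 → slack +1.116/-1.264; half-tol=0.125, Σhalf²=0.425350
  -E: nom -46.470 → Σnom=-88.330; wc +0.110/-0.110 → slack +1.226/-1.374; half-tol=0.110, Σhalf²=0.437450
Nominal = -88.330. Worst-case = [-88.330 - 1.374, -88.330 + 1.226] = [-89.704, -87.104]. RSS = √0.437450 = 0.661.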